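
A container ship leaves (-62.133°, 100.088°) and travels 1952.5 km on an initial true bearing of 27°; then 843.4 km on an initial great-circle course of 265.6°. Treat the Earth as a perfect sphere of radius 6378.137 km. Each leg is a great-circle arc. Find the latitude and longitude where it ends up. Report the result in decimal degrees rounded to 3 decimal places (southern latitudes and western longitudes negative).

latitude -45.907°, longitude 100.524°

Apply the spherical direct solution leg by leg, carrying full precision between legs.
Leg 1: from (-62.133°, 100.088°), δ = 1952.5/6378.137 = 0.306124 rad, θ = 27° → φ = -45.842°, λ = 111.414°.
Leg 2: from (-45.842°, 111.414°), δ = 843.4/6378.137 = 0.132233 rad, θ = 265.6° → φ = -45.907°, λ = 100.524°.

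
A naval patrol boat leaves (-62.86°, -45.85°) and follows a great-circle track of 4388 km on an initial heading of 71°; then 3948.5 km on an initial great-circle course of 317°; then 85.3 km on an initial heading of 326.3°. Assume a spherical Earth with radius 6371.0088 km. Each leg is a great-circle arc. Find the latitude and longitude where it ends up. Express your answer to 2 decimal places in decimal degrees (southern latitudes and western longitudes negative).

Apply the spherical direct solution leg by leg, carrying full precision between legs.
Leg 1: from (-62.86°, -45.85°), δ = 4388/6371.0088 = 0.688745 rad, θ = 71° → φ = -36.35°, λ = 2.40°.
Leg 2: from (-36.35°, 2.40°), δ = 3948.5/6371.0088 = 0.619761 rad, θ = 317° → φ = -8.06°, λ = -21.18°.
Leg 3: from (-8.06°, -21.18°), δ = 85.3/6371.0088 = 0.013389 rad, θ = 326.3° → φ = -7.42°, λ = -21.61°.

latitude -7.42°, longitude -21.61°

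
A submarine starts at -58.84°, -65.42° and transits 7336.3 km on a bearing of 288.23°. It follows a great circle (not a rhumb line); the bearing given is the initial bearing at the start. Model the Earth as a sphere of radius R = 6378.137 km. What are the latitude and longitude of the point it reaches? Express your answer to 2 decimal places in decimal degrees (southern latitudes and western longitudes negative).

latitude -11.63°, longitude -127.70°

The arc subtends δ = 7336.3/6378.137 = 1.150226 rad at the centre.
Converting: φ₁ = -1.026952 rad, θ = 5.030563 rad.
Applying the spherical law of cosines for sides, sin φ₂ = sin φ₁ cos δ + cos φ₁ sin δ cos θ = -0.201614, so φ₂ = -11.63°.
For the longitude increment, Δλ = atan2( sin θ sin δ cos φ₁, cos δ − sin φ₁ sin φ₂ ) = atan2(-0.448632, 0.235755) = -62.28°.
λ₂ = -65.42° + -62.28° = -127.70°.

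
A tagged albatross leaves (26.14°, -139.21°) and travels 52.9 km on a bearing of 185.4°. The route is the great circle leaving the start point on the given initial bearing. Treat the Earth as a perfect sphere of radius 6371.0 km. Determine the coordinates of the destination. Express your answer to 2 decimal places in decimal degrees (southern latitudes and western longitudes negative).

latitude 25.67°, longitude -139.26°

The arc subtends δ = 52.9/6371 = 0.008303 rad at the centre.
Start latitude φ₁ = 0.456229 rad; initial bearing θ = 3.235840 rad.
sin φ₂ = sin φ₁ cos δ + cos φ₁ sin δ cos θ = (0.440566)(0.999966) + (0.897720)(0.008303)(-0.995562) = 0.433130
φ₂ = asin(0.433130) = 0.447963 rad = 25.67°.
Δλ = atan2( sin θ sin δ cos φ₁ , cos δ − sin φ₁ sin φ₂ ) = atan2(-0.000701, 0.809143) = -0.000867 rad = -0.05°.
λ₂ = -139.21° + -0.05° = -139.26°.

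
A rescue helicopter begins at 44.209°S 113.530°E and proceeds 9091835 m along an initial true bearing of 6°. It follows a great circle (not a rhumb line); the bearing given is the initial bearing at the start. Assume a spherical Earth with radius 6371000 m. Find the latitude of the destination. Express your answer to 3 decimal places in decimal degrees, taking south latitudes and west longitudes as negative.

latitude 37.275°

δ = 9091835/6371000 = 1.427066 rad (81.7648°).
Start latitude φ₁ = -0.771593 rad; initial bearing θ = 0.104720 rad.
Applying the spherical law of cosines for sides, sin φ₂ = sin φ₁ cos δ + cos φ₁ sin δ cos θ = 0.605648, so φ₂ = 37.275°.
Then Δλ = atan2(0.074154, 0.565541) = 0.130376 rad, from sin θ sin δ cos φ₁ over cos δ − sin φ₁ sin φ₂.
λ₂ = 113.530° + 7.470° = 121.000°.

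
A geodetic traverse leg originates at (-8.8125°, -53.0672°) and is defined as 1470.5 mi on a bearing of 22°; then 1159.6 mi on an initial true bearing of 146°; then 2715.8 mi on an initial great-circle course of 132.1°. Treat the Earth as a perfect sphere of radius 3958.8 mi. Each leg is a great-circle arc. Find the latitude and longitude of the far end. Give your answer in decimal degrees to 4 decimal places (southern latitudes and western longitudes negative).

latitude -27.7315°, longitude -3.7283°

Apply the spherical direct solution leg by leg, carrying full precision between legs.
Leg 1: from (-8.8125°, -53.0672°), δ = 1470.5/3958.8 = 0.371451 rad, θ = 22° → φ = 10.9418°, λ = -45.1069°.
Leg 2: from (10.9418°, -45.1069°), δ = 1159.6/3958.8 = 0.292917 rad, θ = 146° → φ = -3.0555°, λ = -35.8016°.
Leg 3: from (-3.0555°, -35.8016°), δ = 2715.8/3958.8 = 0.686016 rad, θ = 132.1° → φ = -27.7315°, λ = -3.7283°.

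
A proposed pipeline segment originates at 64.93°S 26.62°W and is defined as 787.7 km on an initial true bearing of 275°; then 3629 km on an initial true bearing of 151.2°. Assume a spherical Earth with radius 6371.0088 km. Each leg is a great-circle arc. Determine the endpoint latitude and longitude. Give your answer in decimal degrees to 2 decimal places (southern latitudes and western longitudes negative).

latitude -74.70°, longitude 57.46°

Apply the spherical direct solution leg by leg, carrying full precision between legs.
Leg 1: from (-64.93°, -26.62°), δ = 787.7/6371.0088 = 0.123638 rad, θ = 275° → φ = -63.42°, λ = -42.56°.
Leg 2: from (-63.42°, -42.56°), δ = 3629/6371.0088 = 0.569612 rad, θ = 151.2° → φ = -74.70°, λ = 57.46°.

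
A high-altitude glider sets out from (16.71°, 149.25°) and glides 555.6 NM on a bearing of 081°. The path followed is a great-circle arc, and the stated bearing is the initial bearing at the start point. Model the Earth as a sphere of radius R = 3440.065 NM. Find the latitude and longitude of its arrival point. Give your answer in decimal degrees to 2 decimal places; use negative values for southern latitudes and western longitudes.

The arc subtends δ = 555.6/3440.065 = 0.161509 rad at the centre.
With φ₁ = 16.71° = 0.291645 rad and θ = 81° = 1.413717 rad:
Applying the spherical law of cosines for sides, sin φ₂ = sin φ₁ cos δ + cos φ₁ sin δ cos θ = 0.307879, so φ₂ = 17.93°.
Δλ = atan2( sin θ sin δ cos φ₁ , cos δ − sin φ₁ sin φ₂ ) = atan2(0.152121, 0.898462) = 0.167722 rad = 9.61°.
λ₂ = λ₁ + Δλ = 158.86°.

latitude 17.93°, longitude 158.86°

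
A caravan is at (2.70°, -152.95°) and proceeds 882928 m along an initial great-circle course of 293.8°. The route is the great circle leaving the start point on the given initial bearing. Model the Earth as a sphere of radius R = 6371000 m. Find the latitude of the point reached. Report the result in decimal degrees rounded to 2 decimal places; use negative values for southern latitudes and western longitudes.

latitude 5.87°

The arc subtends δ = 882928/6371000 = 0.138585 rad at the centre.
Converting: φ₁ = 0.047124 rad, θ = 5.127777 rad.
Destination latitude: φ₂ = arcsin( sin φ₁ cos δ + cos φ₁ sin δ cos θ ) = arcsin(0.102340) = 5.87°.
Then Δλ = atan2(-0.126254, 0.985592) = -0.127406 rad, from sin θ sin δ cos φ₁ over cos δ − sin φ₁ sin φ₂.
λ₂ = -152.95° + -7.30° = -160.25°.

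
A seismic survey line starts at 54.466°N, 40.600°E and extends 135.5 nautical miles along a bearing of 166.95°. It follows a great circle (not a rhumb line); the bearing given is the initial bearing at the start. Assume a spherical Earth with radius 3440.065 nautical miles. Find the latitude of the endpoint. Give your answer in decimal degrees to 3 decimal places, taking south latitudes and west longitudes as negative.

latitude 52.264°

Central angle δ = d/R = 0.039389 rad.
With φ₁ = 54.466° = 0.950611 rad and θ = 166.95° = 2.913827 rad:
Applying the spherical law of cosines for sides, sin φ₂ = sin φ₁ cos δ + cos φ₁ sin δ cos θ = 0.790844, so φ₂ = 52.264°.
For the longitude increment, Δλ = atan2( sin θ sin δ cos φ₁, cos δ − sin φ₁ sin φ₂ ) = atan2(0.005168, 0.355658) = 0.832°.
λ₂ = 40.600° + 0.832° = 41.432°.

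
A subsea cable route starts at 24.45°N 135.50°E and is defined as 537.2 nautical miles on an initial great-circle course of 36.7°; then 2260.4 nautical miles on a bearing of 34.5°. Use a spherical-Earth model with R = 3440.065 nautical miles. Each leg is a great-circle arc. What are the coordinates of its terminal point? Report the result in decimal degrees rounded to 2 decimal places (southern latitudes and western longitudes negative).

latitude 57.44°, longitude -178.24°

Apply the spherical direct solution leg by leg, carrying full precision between legs.
Leg 1: from (24.45°, 135.50°), δ = 537.2/3440.065 = 0.156160 rad, θ = 36.7° → φ = 31.49°, λ = 141.76°.
Leg 2: from (31.49°, 141.76°), δ = 2260.4/3440.065 = 0.657081 rad, θ = 34.5° → φ = 57.44°, λ = -178.24°.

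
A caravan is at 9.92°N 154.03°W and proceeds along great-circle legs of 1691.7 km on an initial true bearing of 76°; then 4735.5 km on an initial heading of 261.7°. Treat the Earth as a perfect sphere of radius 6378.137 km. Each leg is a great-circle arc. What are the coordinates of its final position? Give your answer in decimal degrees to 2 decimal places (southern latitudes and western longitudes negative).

latitude 4.22°, longitude 178.98°

Apply the spherical direct solution leg by leg, carrying full precision between legs.
Leg 1: from (9.92°, -154.03°), δ = 1691.7/6378.137 = 0.265234 rad, θ = 76° → φ = 13.22°, λ = -138.88°.
Leg 2: from (13.22°, -138.88°), δ = 4735.5/6378.137 = 0.742458 rad, θ = 261.7° → φ = 4.22°, λ = 178.98°.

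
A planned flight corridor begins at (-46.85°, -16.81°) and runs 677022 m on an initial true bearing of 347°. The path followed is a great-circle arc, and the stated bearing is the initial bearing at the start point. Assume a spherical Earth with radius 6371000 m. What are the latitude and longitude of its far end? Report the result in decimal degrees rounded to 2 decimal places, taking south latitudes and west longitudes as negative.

δ = 677022/6371000 = 0.106266 rad (6.0886°).
Converting: φ₁ = -0.817687 rad, θ = 6.056293 rad.
Destination latitude: φ₂ = arcsin( sin φ₁ cos δ + cos φ₁ sin δ cos θ ) = arcsin(-0.654770) = -40.90°.
For the longitude increment, Δλ = atan2( sin θ sin δ cos φ₁, cos δ − sin φ₁ sin φ₂ ) = atan2(-0.016318, 0.516662) = -1.81°.
λ₂ = -16.81° + -1.81° = -18.62°.

latitude -40.90°, longitude -18.62°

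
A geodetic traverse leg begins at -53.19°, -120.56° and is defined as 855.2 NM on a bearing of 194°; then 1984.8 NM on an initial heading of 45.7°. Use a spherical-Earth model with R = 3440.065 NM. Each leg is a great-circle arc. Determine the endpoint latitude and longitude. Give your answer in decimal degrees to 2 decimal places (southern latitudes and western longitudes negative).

latitude -38.33°, longitude -99.40°

Apply the spherical direct solution leg by leg, carrying full precision between legs.
Leg 1: from (-53.19°, -120.56°), δ = 855.2/3440.065 = 0.248600 rad, θ = 194° → φ = -66.79°, λ = -129.25°.
Leg 2: from (-66.79°, -129.25°), δ = 1984.8/3440.065 = 0.576966 rad, θ = 45.7° → φ = -38.33°, λ = -99.40°.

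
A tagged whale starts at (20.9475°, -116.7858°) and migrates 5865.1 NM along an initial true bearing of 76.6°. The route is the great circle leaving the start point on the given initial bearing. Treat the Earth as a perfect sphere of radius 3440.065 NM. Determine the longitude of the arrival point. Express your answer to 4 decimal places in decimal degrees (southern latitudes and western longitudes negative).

longitude -14.6666°

Central angle δ = d/R = 1.704939 rad.
With φ₁ = 20.9475° = 0.365603 rad and θ = 76.6° = 1.336922 rad:
sin φ₂ = sin φ₁ cos δ + cos φ₁ sin δ cos θ = (0.357512)(-0.133740) + (0.933908)(0.991016)(0.231748) = 0.166673
φ₂ = asin(0.166673) = 0.167455 rad = 9.5944°.
For the longitude increment, Δλ = atan2( sin θ sin δ cos φ₁, cos δ − sin φ₁ sin φ₂ ) = atan2(0.900322, -0.193328) = 102.1192°.
λ₂ = λ₁ + Δλ = -14.6666°.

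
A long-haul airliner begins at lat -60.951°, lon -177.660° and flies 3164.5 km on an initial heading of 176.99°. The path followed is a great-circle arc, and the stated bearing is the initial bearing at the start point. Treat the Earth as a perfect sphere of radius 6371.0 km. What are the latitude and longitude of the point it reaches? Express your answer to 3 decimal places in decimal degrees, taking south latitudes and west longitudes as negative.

δ = 3164.5/6371 = 0.496704 rad (28.4590°).
Converting: φ₁ = -1.063796 rad, θ = 3.089058 rad.
Destination latitude: φ₂ = arcsin( sin φ₁ cos δ + cos φ₁ sin δ cos θ ) = arcsin(-0.999628) = -88.437°.
For the longitude increment, Δλ = atan2( sin θ sin δ cos φ₁, cos δ − sin φ₁ sin φ₂ ) = atan2(0.012150, 0.005279) = 66.517°.
Hence λ₂ = -177.660° + 66.517° = -111.143°.

latitude -88.437°, longitude -111.143°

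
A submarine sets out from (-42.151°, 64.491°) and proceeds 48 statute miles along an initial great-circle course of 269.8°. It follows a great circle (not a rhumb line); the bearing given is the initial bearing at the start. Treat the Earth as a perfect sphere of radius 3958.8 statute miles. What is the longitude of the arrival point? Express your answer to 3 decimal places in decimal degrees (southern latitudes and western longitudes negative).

The arc subtends δ = 48/3958.8 = 0.012125 rad at the centre.
Converting: φ₁ = -0.735674 rad, θ = 4.708898 rad.
Applying the spherical law of cosines for sides, sin φ₂ = sin φ₁ cos δ + cos φ₁ sin δ cos θ = -0.671069, so φ₂ = -42.150°.
Δλ = atan2( sin θ sin δ cos φ₁ , cos δ − sin φ₁ sin φ₂ ) = atan2(-0.008989, 0.549581) = -0.016354 rad = -0.937°.
λ₂ = 64.491° + -0.937° = 63.554°.

longitude 63.554°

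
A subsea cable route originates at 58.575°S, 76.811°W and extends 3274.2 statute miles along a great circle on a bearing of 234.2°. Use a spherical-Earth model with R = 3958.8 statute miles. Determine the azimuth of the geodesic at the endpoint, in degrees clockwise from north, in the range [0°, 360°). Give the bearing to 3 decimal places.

Central angle δ = d/R = 0.827069 rad.
Converting: φ₁ = -1.022327 rad, θ = 4.087561 rad.
sin φ₂ = sin φ₁ cos δ + cos φ₁ sin δ cos θ = (-0.853323)(0.677036) + (0.521382)(0.735950)(-0.584958) = -0.802185
φ₂ = asin(-0.802185) = -0.930946 rad = -53.339°.
Then Δλ = atan2(-0.311214, -0.007488) = -1.594851 rad, from sin θ sin δ cos φ₁ over cos δ − sin φ₁ sin φ₂.
Hence λ₂ = -76.811° + -91.378° = -168.189°.
The forward bearing on arrival equals the back-azimuth from the destination plus 180°.
Back-azimuth from P₂ (-53.339°, -168.189°) to P₁ (-58.575°, -76.811°), with Δλ' = λ₁ − λ₂ = 91.378°: atan2( sin Δλ' cos φ₁ , cos φ₂ sin φ₁ − sin φ₂ cos φ₁ cos Δλ' ) = 134.908°.
Final bearing = (134.908° + 180°) mod 360° = 314.908°.

final bearing 314.908°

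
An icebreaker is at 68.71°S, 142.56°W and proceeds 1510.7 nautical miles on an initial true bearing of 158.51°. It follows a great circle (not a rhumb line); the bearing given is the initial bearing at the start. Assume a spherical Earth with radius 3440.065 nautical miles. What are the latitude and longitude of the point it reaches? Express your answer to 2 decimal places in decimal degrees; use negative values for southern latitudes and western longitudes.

latitude -80.75°, longitude -38.17°

The arc subtends δ = 1510.7/3440.065 = 0.439149 rad at the centre.
Converting: φ₁ = -1.199216 rad, θ = 2.766521 rad.
Destination latitude: φ₂ = arcsin( sin φ₁ cos δ + cos φ₁ sin δ cos θ ) = arcsin(-0.986986) = -80.75°.
Δλ = atan2( sin θ sin δ cos φ₁ , cos δ − sin φ₁ sin φ₂ ) = atan2(0.056553, -0.014515) = 1.822036 rad = 104.39°.
Hence λ₂ = -142.56° + 104.39° = -38.17°.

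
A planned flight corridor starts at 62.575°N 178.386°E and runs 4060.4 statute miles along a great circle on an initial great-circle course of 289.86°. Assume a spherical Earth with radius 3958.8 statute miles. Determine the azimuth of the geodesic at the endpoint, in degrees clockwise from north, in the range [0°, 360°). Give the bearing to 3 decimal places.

final bearing 212.582°

Angular distance δ = d/R = 4060.4 / 3958.8 = 1.025664 rad.
Converting: φ₁ = 1.092140 rad, θ = 5.059011 rad.
sin φ₂ = sin φ₁ cos δ + cos φ₁ sin δ cos θ = (0.887615)(0.518531) + (0.460587)(0.855059)(0.339723) = 0.594048
φ₂ = asin(0.594048) = 0.636082 rad = 36.445°.
For the longitude increment, Δλ = atan2( sin θ sin δ cos φ₁, cos δ − sin φ₁ sin φ₂ ) = atan2(-0.370406, -0.008755) = -91.354°.
λ₂ = 178.386° + -91.354° = 87.032°.
The forward bearing on arrival equals the back-azimuth from the destination plus 180°.
Back-azimuth from P₂ (36.445°, 87.032°) to P₁ (62.575°, 178.386°), with Δλ' = λ₁ − λ₂ = 91.354°: atan2( sin Δλ' cos φ₁ , cos φ₂ sin φ₁ − sin φ₂ cos φ₁ cos Δλ' ) = 32.582°.
Final bearing = (32.582° + 180°) mod 360° = 212.582°.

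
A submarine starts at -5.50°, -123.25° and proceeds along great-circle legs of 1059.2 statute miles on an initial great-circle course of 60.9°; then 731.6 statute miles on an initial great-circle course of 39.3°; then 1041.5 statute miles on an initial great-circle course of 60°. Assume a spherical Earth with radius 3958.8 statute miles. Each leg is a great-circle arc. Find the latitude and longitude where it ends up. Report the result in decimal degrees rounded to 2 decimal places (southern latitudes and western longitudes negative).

Apply the spherical direct solution leg by leg, carrying full precision between legs.
Leg 1: from (-5.50°, -123.25°), δ = 1059.2/3958.8 = 0.267556 rad, θ = 60.9° → φ = 2.04°, λ = -109.89°.
Leg 2: from (2.04°, -109.89°), δ = 731.6/3958.8 = 0.184803 rad, θ = 39.3° → φ = 10.20°, λ = -103.09°.
Leg 3: from (10.20°, -103.09°), δ = 1041.5/3958.8 = 0.263085 rad, θ = 60° → φ = 17.39°, λ = -89.44°.

latitude 17.39°, longitude -89.44°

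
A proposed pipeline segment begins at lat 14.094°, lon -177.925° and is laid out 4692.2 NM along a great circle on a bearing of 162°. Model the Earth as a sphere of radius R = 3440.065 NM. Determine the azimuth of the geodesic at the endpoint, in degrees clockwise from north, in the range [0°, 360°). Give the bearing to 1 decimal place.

Angular distance δ = d/R = 4692.2 / 3440.065 = 1.363986 rad.
Start latitude φ₁ = 0.245987 rad; initial bearing θ = 2.827433 rad.
Applying the spherical law of cosines for sides, sin φ₂ = sin φ₁ cos δ + cos φ₁ sin δ cos θ = -0.852768, so φ₂ = -58.514°.
For the longitude increment, Δλ = atan2( sin θ sin δ cos φ₁, cos δ − sin φ₁ sin φ₂ ) = atan2(0.293328, 0.413000) = 35.384°.
λ₂ = -177.925° + 35.384° = -142.541°.
The forward bearing on arrival equals the back-azimuth from the destination plus 180°.
Back-azimuth from P₂ (-58.5°, -142.5°) to P₁ (14.1°, -177.9°), with Δλ' = λ₁ − λ₂ = -35.4°: atan2( sin Δλ' cos φ₁ , cos φ₂ sin φ₁ − sin φ₂ cos φ₁ cos Δλ' ) = 325.0°.
Final bearing = (325.0° + 180°) mod 360° = 145.0°.

final bearing 145.0°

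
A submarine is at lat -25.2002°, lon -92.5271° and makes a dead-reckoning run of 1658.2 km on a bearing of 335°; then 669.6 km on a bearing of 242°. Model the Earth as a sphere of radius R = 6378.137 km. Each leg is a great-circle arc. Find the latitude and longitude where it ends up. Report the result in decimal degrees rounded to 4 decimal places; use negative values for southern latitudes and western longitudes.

Apply the spherical direct solution leg by leg, carrying full precision between legs.
Leg 1: from (-25.2002°, -92.5271°), δ = 1658.2/6378.137 = 0.259982 rad, θ = 335° → φ = -11.5761°, λ = -98.8940°.
Leg 2: from (-11.5761°, -98.8940°), δ = 669.6/6378.137 = 0.104984 rad, θ = 242° → φ = -14.3450°, λ = -104.3743°.

latitude -14.3450°, longitude -104.3743°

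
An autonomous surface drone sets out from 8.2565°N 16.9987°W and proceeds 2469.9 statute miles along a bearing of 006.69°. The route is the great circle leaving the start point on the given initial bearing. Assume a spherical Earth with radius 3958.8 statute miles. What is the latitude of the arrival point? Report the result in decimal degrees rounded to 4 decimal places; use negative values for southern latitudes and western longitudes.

latitude 43.6907°

Angular distance δ = d/R = 2469.9 / 3958.8 = 0.623901 rad.
With φ₁ = 8.2565° = 0.144103 rad and θ = 6.69° = 0.116763 rad:
Destination latitude: φ₂ = arcsin( sin φ₁ cos δ + cos φ₁ sin δ cos θ ) = arcsin(0.690764) = 43.6907°.
For the longitude increment, Δλ = atan2( sin θ sin δ cos φ₁, cos δ − sin φ₁ sin φ₂ ) = atan2(0.067353, 0.712408) = 5.4008°.
λ₂ = -16.9987° + 5.4008° = -11.5979°.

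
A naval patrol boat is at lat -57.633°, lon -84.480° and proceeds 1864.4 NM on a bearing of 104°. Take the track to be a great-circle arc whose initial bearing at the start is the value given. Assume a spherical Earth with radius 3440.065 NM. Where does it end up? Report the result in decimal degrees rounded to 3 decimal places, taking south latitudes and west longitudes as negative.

δ = 1864.4/3440.065 = 0.541967 rad (31.0524°).
Converting: φ₁ = -1.005886 rad, θ = 1.815142 rad.
sin φ₂ = sin φ₁ cos δ + cos φ₁ sin δ cos θ = (-0.844636)(0.856696) + (0.535340)(0.515822)(-0.241922) = -0.790401
φ₂ = asin(-0.790401) = -0.911463 rad = -52.223°.
For the longitude increment, Δλ = atan2( sin θ sin δ cos φ₁, cos δ − sin φ₁ sin φ₂ ) = atan2(0.267938, 0.189095) = 54.788°.
λ₂ = λ₁ + Δλ = -29.692°.

latitude -52.223°, longitude -29.692°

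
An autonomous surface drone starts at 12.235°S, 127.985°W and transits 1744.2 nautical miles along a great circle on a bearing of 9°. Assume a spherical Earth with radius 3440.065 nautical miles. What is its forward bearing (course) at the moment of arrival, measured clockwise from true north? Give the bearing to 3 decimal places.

δ = 1744.2/3440.065 = 0.507025 rad (29.0504°).
Start latitude φ₁ = -0.213541 rad; initial bearing θ = 0.157080 rad.
Applying the spherical law of cosines for sides, sin φ₂ = sin φ₁ cos δ + cos φ₁ sin δ cos θ = 0.283447, so φ₂ = 16.466°.
Then Δλ = atan2(0.074236, 0.934261) = 0.079293 rad, from sin θ sin δ cos φ₁ over cos δ − sin φ₁ sin φ₂.
λ₂ = λ₁ + Δλ = -123.442°.
The forward bearing on arrival equals the back-azimuth from the destination plus 180°.
Back-azimuth from P₂ (16.466°, -123.442°) to P₁ (-12.235°, -127.985°), with Δλ' = λ₁ − λ₂ = -4.543°: atan2( sin Δλ' cos φ₁ , cos φ₂ sin φ₁ − sin φ₂ cos φ₁ cos Δλ' ) = 189.173°.
Final bearing = (189.173° + 180°) mod 360° = 9.173°.

final bearing 9.173°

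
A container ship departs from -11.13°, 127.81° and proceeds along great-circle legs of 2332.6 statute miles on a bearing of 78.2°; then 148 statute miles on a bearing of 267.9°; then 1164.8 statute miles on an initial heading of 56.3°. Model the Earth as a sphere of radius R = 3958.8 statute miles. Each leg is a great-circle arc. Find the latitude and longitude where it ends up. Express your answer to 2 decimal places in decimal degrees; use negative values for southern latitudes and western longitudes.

Apply the spherical direct solution leg by leg, carrying full precision between legs.
Leg 1: from (-11.13°, 127.81°), δ = 2332.6/3958.8 = 0.589219 rad, θ = 78.2° → φ = -2.81°, λ = 160.81°.
Leg 2: from (-2.81°, 160.81°), δ = 148/3958.8 = 0.037385 rad, θ = 267.9° → φ = -2.88°, λ = 158.67°.
Leg 3: from (-2.88°, 158.67°), δ = 1164.8/3958.8 = 0.294231 rad, θ = 56.3° → φ = 6.46°, λ = 172.72°.

latitude 6.46°, longitude 172.72°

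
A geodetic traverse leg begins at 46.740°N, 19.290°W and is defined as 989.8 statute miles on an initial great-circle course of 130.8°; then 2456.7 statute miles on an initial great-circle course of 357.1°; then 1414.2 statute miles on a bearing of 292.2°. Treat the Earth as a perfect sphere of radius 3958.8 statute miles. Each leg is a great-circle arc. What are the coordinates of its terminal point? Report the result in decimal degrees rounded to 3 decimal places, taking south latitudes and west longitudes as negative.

latitude 68.699°, longitude -74.291°

Apply the spherical direct solution leg by leg, carrying full precision between legs.
Leg 1: from (46.740°, -19.290°), δ = 989.8/3958.8 = 0.250025 rad, θ = 130.8° → φ = 36.499°, λ = -5.816°.
Leg 2: from (36.499°, -5.816°), δ = 2456.7/3958.8 = 0.620567 rad, θ = 357.1° → φ = 71.944°, λ = -11.263°.
Leg 3: from (71.944°, -11.263°), δ = 1414.2/3958.8 = 0.357229 rad, θ = 292.2° → φ = 68.699°, λ = -74.291°.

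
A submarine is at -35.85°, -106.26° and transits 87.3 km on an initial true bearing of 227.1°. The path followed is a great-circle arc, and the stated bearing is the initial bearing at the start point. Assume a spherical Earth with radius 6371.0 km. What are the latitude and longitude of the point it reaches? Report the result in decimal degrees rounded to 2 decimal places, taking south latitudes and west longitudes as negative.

latitude -36.38°, longitude -106.97°

Angular distance δ = d/R = 87.3 / 6371 = 0.013703 rad.
Start latitude φ₁ = -0.625701 rad; initial bearing θ = 3.963643 rad.
Destination latitude: φ₂ = arcsin( sin φ₁ cos δ + cos φ₁ sin δ cos θ ) = arcsin(-0.593171) = -36.38°.
For the longitude increment, Δλ = atan2( sin θ sin δ cos φ₁, cos δ − sin φ₁ sin φ₂ ) = atan2(-0.008136, 0.652507) = -0.71°.
λ₂ = λ₁ + Δλ = -106.97°.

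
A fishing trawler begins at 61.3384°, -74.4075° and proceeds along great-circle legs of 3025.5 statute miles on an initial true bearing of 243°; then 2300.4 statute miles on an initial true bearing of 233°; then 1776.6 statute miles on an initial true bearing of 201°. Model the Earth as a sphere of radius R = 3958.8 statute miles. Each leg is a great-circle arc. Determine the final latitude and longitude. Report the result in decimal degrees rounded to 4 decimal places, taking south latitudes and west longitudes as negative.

Apply the spherical direct solution leg by leg, carrying full precision between legs.
Leg 1: from (61.3384°, -74.4075°), δ = 3025.5/3958.8 = 0.764247 rad, θ = 243° → φ = 28.8662°, λ = -119.1603°.
Leg 2: from (28.8662°, -119.1603°), δ = 2300.4/3958.8 = 0.581085 rad, θ = 233° → φ = 6.5586°, λ = -145.3461°.
Leg 3: from (6.5586°, -145.3461°), δ = 1776.6/3958.8 = 0.448772 rad, θ = 201° → φ = -17.4265°, λ = -154.7249°.

latitude -17.4265°, longitude -154.7249°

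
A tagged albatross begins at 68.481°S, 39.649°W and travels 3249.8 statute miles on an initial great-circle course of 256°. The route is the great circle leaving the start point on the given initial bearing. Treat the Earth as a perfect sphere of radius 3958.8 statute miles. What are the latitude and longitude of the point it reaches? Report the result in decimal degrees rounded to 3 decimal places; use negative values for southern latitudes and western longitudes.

Angular distance δ = d/R = 3249.8 / 3958.8 = 0.820905 rad.
Start latitude φ₁ = -1.195219 rad; initial bearing θ = 4.468043 rad.
Destination latitude: φ₂ = arcsin( sin φ₁ cos δ + cos φ₁ sin δ cos θ ) = arcsin(-0.698988) = -44.346°.
Δλ = atan2( sin θ sin δ cos φ₁ , cos δ − sin φ₁ sin φ₂ ) = atan2(-0.260445, 0.031294) = -1.451215 rad = -83.149°.
λ₂ = -39.649° + -83.149° = -122.798°.

latitude -44.346°, longitude -122.798°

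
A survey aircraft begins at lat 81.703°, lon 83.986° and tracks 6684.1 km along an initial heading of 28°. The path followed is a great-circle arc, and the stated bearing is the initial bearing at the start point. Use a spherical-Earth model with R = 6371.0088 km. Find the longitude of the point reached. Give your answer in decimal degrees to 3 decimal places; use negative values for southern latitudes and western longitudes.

longitude -126.711°

The arc subtends δ = 6684.1/6371.0088 = 1.049143 rad at the centre.
Converting: φ₁ = 1.425986 rad, θ = 0.488692 rad.
Applying the spherical law of cosines for sides, sin φ₂ = sin φ₁ cos δ + cos φ₁ sin δ cos θ = 0.603565, so φ₂ = 37.126°.
Δλ = atan2( sin θ sin δ cos φ₁ , cos δ − sin φ₁ sin φ₂ ) = atan2(0.058736, -0.098934) = 2.605824 rad = 149.303°.
λ₂ = 83.986° + 149.303° = 233.289°, normalized to (−180°, 180°] → -126.711°.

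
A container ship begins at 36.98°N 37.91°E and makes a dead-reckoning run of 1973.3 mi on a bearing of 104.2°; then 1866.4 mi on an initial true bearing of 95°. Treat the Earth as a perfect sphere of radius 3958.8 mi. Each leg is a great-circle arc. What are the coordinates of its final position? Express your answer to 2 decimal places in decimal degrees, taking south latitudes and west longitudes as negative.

Apply the spherical direct solution leg by leg, carrying full precision between legs.
Leg 1: from (36.98°, 37.91°), δ = 1973.3/3958.8 = 0.498459 rad, θ = 104.2° → φ = 25.76°, λ = 68.88°.
Leg 2: from (25.76°, 68.88°), δ = 1866.4/3958.8 = 0.471456 rad, θ = 95° → φ = 20.58°, λ = 97.78°.

latitude 20.58°, longitude 97.78°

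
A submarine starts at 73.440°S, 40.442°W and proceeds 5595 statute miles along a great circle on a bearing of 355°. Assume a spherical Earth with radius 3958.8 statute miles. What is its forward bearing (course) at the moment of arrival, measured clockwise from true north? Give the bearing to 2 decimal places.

The arc subtends δ = 5595/3958.8 = 1.413307 rad at the centre.
Start latitude φ₁ = -1.281770 rad; initial bearing θ = 6.195919 rad.
Applying the spherical law of cosines for sides, sin φ₂ = sin φ₁ cos δ + cos φ₁ sin δ cos θ = 0.130087, so φ₂ = 7.475°.
Then Δλ = atan2(-0.024534, 0.281530) = -0.086924 rad, from sin θ sin δ cos φ₁ over cos δ − sin φ₁ sin φ₂.
Hence λ₂ = -40.442° + -4.980° = -45.422°.
The forward bearing on arrival equals the back-azimuth from the destination plus 180°.
Back-azimuth from P₂ (7.47°, -45.42°) to P₁ (-73.44°, -40.44°), with Δλ' = λ₁ − λ₂ = 4.98°: atan2( sin Δλ' cos φ₁ , cos φ₂ sin φ₁ − sin φ₂ cos φ₁ cos Δλ' ) = 178.56°.
Final bearing = (178.56° + 180°) mod 360° = 358.56°.

final bearing 358.56°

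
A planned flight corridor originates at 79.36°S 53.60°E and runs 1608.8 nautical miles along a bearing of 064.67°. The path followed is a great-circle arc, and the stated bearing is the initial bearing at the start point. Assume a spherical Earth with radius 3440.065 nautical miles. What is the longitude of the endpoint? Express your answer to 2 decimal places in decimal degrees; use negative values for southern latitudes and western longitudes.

longitude 102.59°

Central angle δ = d/R = 0.467666 rad.
With φ₁ = -79.36° = -1.385093 rad and θ = 64.67° = 1.128704 rad:
sin φ₂ = sin φ₁ cos δ + cos φ₁ sin δ cos θ = (-0.982807)(0.892623) + (0.184638)(0.450804)(0.427831) = -0.841665
φ₂ = asin(-0.841665) = -1.000360 rad = -57.32°.
Δλ = atan2( sin θ sin δ cos φ₁ , cos δ − sin φ₁ sin φ₂ ) = atan2(0.075233, 0.065429) = 0.854986 rad = 48.99°.
Hence λ₂ = 53.60° + 48.99° = 102.59°.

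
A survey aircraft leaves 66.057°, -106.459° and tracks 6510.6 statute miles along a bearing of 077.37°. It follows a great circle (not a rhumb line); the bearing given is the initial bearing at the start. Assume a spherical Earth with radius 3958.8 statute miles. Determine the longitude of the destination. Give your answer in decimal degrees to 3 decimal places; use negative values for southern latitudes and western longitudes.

longitude -3.205°

Angular distance δ = d/R = 6510.6 / 3958.8 = 1.644589 rad.
Converting: φ₁ = 1.152912 rad, θ = 1.350361 rad.
Destination latitude: φ₂ = arcsin( sin φ₁ cos δ + cos φ₁ sin δ cos θ ) = arcsin(0.021113) = 1.210°.
For the longitude increment, Δλ = atan2( sin θ sin δ cos φ₁, cos δ − sin φ₁ sin φ₂ ) = atan2(0.394930, -0.093022) = 103.254°.
Hence λ₂ = -106.459° + 103.254° = -3.205°.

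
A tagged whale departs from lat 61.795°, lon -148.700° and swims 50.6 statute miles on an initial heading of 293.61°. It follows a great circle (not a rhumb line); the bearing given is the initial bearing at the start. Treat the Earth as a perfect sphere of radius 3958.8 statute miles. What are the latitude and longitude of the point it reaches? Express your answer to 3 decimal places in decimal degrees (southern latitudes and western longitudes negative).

latitude 62.081°, longitude -150.133°

The arc subtends δ = 50.6/3958.8 = 0.012782 rad at the centre.
Start latitude φ₁ = 1.078526 rad; initial bearing θ = 5.124461 rad.
Destination latitude: φ₂ = arcsin( sin φ₁ cos δ + cos φ₁ sin δ cos θ ) = arcsin(0.883610) = 62.081°.
Then Δλ = atan2(-0.005535, 0.221227) = -0.025015 rad, from sin θ sin δ cos φ₁ over cos δ − sin φ₁ sin φ₂.
Hence λ₂ = -148.700° + -1.433° = -150.133°.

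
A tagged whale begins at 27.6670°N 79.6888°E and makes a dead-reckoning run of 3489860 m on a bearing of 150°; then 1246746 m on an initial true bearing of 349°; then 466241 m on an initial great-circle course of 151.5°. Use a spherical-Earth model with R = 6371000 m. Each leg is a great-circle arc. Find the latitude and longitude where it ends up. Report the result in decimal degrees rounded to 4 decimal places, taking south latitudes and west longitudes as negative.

latitude 7.1381°, longitude 94.6324°

Apply the spherical direct solution leg by leg, carrying full precision between legs.
Leg 1: from (27.6670°, 79.6888°), δ = 3489860/6371000 = 0.547773 rad, θ = 150° → φ = -0.1749°, λ = 94.7823°.
Leg 2: from (-0.1749°, 94.7823°), δ = 1246746/6371000 = 0.195691 rad, θ = 349° → φ = 10.8289°, λ = 92.6175°.
Leg 3: from (10.8289°, 92.6175°), δ = 466241/6371000 = 0.073182 rad, θ = 151.5° → φ = 7.1381°, λ = 94.6324°.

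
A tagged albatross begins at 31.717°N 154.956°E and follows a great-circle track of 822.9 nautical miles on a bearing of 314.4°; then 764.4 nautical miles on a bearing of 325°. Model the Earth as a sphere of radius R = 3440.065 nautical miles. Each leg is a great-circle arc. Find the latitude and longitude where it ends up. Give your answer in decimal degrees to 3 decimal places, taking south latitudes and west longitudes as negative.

Apply the spherical direct solution leg by leg, carrying full precision between legs.
Leg 1: from (31.717°, 154.956°), δ = 822.9/3440.065 = 0.239211 rad, θ = 314.4° → φ = 40.675°, λ = 142.058°.
Leg 2: from (40.675°, 142.058°), δ = 764.4/3440.065 = 0.222205 rad, θ = 325° → φ = 50.593°, λ = 130.573°.

latitude 50.593°, longitude 130.573°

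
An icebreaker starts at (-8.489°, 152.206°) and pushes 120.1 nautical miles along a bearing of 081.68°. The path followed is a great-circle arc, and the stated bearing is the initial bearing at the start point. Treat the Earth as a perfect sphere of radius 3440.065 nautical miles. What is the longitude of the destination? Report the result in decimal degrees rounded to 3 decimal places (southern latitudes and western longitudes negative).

longitude 154.206°

The arc subtends δ = 120.1/3440.065 = 0.034912 rad at the centre.
Converting: φ₁ = -0.148161 rad, θ = 1.425585 rad.
Destination latitude: φ₂ = arcsin( sin φ₁ cos δ + cos φ₁ sin δ cos θ ) = arcsin(-0.142534) = -8.195°.
For the longitude increment, Δλ = atan2( sin θ sin δ cos φ₁, cos δ − sin φ₁ sin φ₂ ) = atan2(0.034159, 0.978350) = 2.000°.
λ₂ = λ₁ + Δλ = 154.206°.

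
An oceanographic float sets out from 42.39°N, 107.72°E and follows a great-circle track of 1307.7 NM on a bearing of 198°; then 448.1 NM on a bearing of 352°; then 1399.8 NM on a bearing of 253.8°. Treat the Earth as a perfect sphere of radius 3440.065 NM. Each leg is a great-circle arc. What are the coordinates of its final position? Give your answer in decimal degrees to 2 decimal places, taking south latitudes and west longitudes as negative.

latitude 20.24°, longitude 75.57°

Apply the spherical direct solution leg by leg, carrying full precision between legs.
Leg 1: from (42.39°, 107.72°), δ = 1307.7/3440.065 = 0.380138 rad, θ = 198° → φ = 21.43°, λ = 100.64°.
Leg 2: from (21.43°, 100.64°), δ = 448.1/3440.065 = 0.130259 rad, θ = 352° → φ = 28.82°, λ = 99.46°.
Leg 3: from (28.82°, 99.46°), δ = 1399.8/3440.065 = 0.406911 rad, θ = 253.8° → φ = 20.24°, λ = 75.57°.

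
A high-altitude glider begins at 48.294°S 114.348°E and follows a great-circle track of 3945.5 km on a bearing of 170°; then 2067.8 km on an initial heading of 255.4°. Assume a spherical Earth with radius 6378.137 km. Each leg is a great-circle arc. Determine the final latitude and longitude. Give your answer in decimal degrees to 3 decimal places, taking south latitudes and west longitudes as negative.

Apply the spherical direct solution leg by leg, carrying full precision between legs.
Leg 1: from (-48.294°, 114.348°), δ = 3945.5/6378.137 = 0.618598 rad, θ = 170° → φ = -81.178°, λ = 155.390°.
Leg 2: from (-81.178°, 155.390°), δ = 2067.8/6378.137 = 0.324201 rad, θ = 255.4° → φ = -71.624°, λ = 77.479°.

latitude -71.624°, longitude 77.479°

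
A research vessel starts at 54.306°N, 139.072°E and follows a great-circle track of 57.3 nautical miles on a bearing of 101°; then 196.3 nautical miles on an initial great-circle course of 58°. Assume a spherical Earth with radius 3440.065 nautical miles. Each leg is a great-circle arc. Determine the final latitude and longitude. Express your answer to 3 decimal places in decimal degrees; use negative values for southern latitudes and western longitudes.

Apply the spherical direct solution leg by leg, carrying full precision between legs.
Leg 1: from (54.306°, 139.072°), δ = 57.3/3440.065 = 0.016657 rad, θ = 101° → φ = 54.113°, λ = 140.670°.
Leg 2: from (54.113°, 140.670°), δ = 196.3/3440.065 = 0.057063 rad, θ = 58° → φ = 55.748°, λ = 145.600°.

latitude 55.748°, longitude 145.600°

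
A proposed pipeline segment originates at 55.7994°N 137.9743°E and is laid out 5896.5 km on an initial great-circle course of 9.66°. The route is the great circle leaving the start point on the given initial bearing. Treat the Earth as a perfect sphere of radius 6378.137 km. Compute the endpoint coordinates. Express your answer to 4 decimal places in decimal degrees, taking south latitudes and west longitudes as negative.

latitude 70.1295°, longitude -65.2365°

δ = 5896.5/6378.137 = 0.924486 rad (52.9692°).
With φ₁ = 55.7994° = 0.973883 rad and θ = 9.66° = 0.168599 rad:
Applying the spherical law of cosines for sides, sin φ₂ = sin φ₁ cos δ + cos φ₁ sin δ cos θ = 0.940463, so φ₂ = 70.1295°.
Then Δλ = atan2(0.075297, -0.175589) = 2.736488 rad, from sin θ sin δ cos φ₁ over cos δ − sin φ₁ sin φ₂.
λ₂ = 137.9743° + 156.7892° = 294.7635°, normalized to (−180°, 180°] → -65.2365°.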